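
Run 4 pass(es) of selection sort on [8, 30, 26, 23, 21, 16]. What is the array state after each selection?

Pass 1: Select minimum 8 at index 0, swap -> [8, 30, 26, 23, 21, 16]
Pass 2: Select minimum 16 at index 5, swap -> [8, 16, 26, 23, 21, 30]
Pass 3: Select minimum 21 at index 4, swap -> [8, 16, 21, 23, 26, 30]
Pass 4: Select minimum 23 at index 3, swap -> [8, 16, 21, 23, 26, 30]


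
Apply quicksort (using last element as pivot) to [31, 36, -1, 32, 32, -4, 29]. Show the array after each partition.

Partition 1: pivot=29 at index 2 -> [-1, -4, 29, 32, 32, 36, 31]
Partition 2: pivot=-4 at index 0 -> [-4, -1, 29, 32, 32, 36, 31]
Partition 3: pivot=31 at index 3 -> [-4, -1, 29, 31, 32, 36, 32]
Partition 4: pivot=32 at index 5 -> [-4, -1, 29, 31, 32, 32, 36]


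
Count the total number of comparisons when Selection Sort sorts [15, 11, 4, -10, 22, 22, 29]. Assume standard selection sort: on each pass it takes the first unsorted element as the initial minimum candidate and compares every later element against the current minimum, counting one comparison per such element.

Pass 1: scan indices 1..6 for the minimum = 6 comparison(s); min is -10, place at index 0 -> [-10, 11, 4, 15, 22, 22, 29]
Pass 2: scan indices 2..6 for the minimum = 5 comparison(s); min is 4, place at index 1 -> [-10, 4, 11, 15, 22, 22, 29]
Pass 3: scan indices 3..6 for the minimum = 4 comparison(s); min is 11, place at index 2 -> [-10, 4, 11, 15, 22, 22, 29]
Pass 4: scan indices 4..6 for the minimum = 3 comparison(s); min is 15, place at index 3 -> [-10, 4, 11, 15, 22, 22, 29]
Pass 5: scan indices 5..6 for the minimum = 2 comparison(s); min is 22, place at index 4 -> [-10, 4, 11, 15, 22, 22, 29]
Pass 6: scan indices 6..6 for the minimum = 1 comparison(s); min is 22, place at index 5 -> [-10, 4, 11, 15, 22, 22, 29]
Selection sort always scans the whole unsorted suffix, so the count is (n-1) + (n-2) + ... + 1 = n(n-1)/2 = 7*6/2 = 21 regardless of the input order.
Total comparisons: 6 + 5 + 4 + 3 + 2 + 1 = 21


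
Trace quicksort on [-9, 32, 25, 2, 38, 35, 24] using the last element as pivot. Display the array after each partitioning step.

Partition 1: pivot=24 at index 2 -> [-9, 2, 24, 32, 38, 35, 25]
Partition 2: pivot=2 at index 1 -> [-9, 2, 24, 32, 38, 35, 25]
Partition 3: pivot=25 at index 3 -> [-9, 2, 24, 25, 38, 35, 32]
Partition 4: pivot=32 at index 4 -> [-9, 2, 24, 25, 32, 35, 38]
Partition 5: pivot=38 at index 6 -> [-9, 2, 24, 25, 32, 35, 38]


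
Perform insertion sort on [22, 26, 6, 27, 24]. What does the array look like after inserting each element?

First element 22 is already 'sorted'
Insert 26: shifted 0 elements -> [22, 26, 6, 27, 24]
Insert 6: shifted 2 elements -> [6, 22, 26, 27, 24]
Insert 27: shifted 0 elements -> [6, 22, 26, 27, 24]
Insert 24: shifted 2 elements -> [6, 22, 24, 26, 27]


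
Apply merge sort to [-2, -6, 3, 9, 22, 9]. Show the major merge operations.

Divide and conquer:
  Merge [-6] + [3] -> [-6, 3]
  Merge [-2] + [-6, 3] -> [-6, -2, 3]
  Merge [22] + [9] -> [9, 22]
  Merge [9] + [9, 22] -> [9, 9, 22]
  Merge [-6, -2, 3] + [9, 9, 22] -> [-6, -2, 3, 9, 9, 22]


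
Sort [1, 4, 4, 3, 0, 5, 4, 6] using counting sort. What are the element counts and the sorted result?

Count array: [1, 1, 0, 1, 3, 1, 1]
(count[i] = number of elements equal to i)
Cumulative count: [1, 2, 2, 3, 6, 7, 8]
Sorted: [0, 1, 3, 4, 4, 4, 5, 6]


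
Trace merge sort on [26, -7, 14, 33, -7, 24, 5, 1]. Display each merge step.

Divide and conquer:
  Merge [26] + [-7] -> [-7, 26]
  Merge [14] + [33] -> [14, 33]
  Merge [-7, 26] + [14, 33] -> [-7, 14, 26, 33]
  Merge [-7] + [24] -> [-7, 24]
  Merge [5] + [1] -> [1, 5]
  Merge [-7, 24] + [1, 5] -> [-7, 1, 5, 24]
  Merge [-7, 14, 26, 33] + [-7, 1, 5, 24] -> [-7, -7, 1, 5, 14, 24, 26, 33]


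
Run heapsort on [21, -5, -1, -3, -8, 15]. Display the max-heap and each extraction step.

Build heap: [21, -3, 15, -5, -8, -1]
Extract 21: [15, -3, -1, -5, -8, 21]
Extract 15: [-1, -3, -8, -5, 15, 21]
Extract -1: [-3, -5, -8, -1, 15, 21]
Extract -3: [-5, -8, -3, -1, 15, 21]
Extract -5: [-8, -5, -3, -1, 15, 21]


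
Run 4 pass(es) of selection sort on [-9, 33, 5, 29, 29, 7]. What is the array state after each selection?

Pass 1: Select minimum -9 at index 0, swap -> [-9, 33, 5, 29, 29, 7]
Pass 2: Select minimum 5 at index 2, swap -> [-9, 5, 33, 29, 29, 7]
Pass 3: Select minimum 7 at index 5, swap -> [-9, 5, 7, 29, 29, 33]
Pass 4: Select minimum 29 at index 3, swap -> [-9, 5, 7, 29, 29, 33]


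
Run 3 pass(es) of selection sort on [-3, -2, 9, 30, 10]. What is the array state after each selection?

Pass 1: Select minimum -3 at index 0, swap -> [-3, -2, 9, 30, 10]
Pass 2: Select minimum -2 at index 1, swap -> [-3, -2, 9, 30, 10]
Pass 3: Select minimum 9 at index 2, swap -> [-3, -2, 9, 30, 10]


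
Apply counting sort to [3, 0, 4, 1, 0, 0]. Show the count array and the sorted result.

Count array: [3, 1, 0, 1, 1]
(count[i] = number of elements equal to i)
Cumulative count: [3, 4, 4, 5, 6]
Sorted: [0, 0, 0, 1, 3, 4]


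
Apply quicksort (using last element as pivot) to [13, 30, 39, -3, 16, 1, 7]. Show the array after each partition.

Partition 1: pivot=7 at index 2 -> [-3, 1, 7, 13, 16, 30, 39]
Partition 2: pivot=1 at index 1 -> [-3, 1, 7, 13, 16, 30, 39]
Partition 3: pivot=39 at index 6 -> [-3, 1, 7, 13, 16, 30, 39]
Partition 4: pivot=30 at index 5 -> [-3, 1, 7, 13, 16, 30, 39]
Partition 5: pivot=16 at index 4 -> [-3, 1, 7, 13, 16, 30, 39]


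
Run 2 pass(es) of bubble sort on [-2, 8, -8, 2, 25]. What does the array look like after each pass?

After pass 1: [-2, -8, 2, 8, 25] (2 swaps)
After pass 2: [-8, -2, 2, 8, 25] (1 swaps)
Total swaps: 3


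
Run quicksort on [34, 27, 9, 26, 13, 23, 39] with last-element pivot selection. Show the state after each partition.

Partition 1: pivot=39 at index 6 -> [34, 27, 9, 26, 13, 23, 39]
Partition 2: pivot=23 at index 2 -> [9, 13, 23, 26, 27, 34, 39]
Partition 3: pivot=13 at index 1 -> [9, 13, 23, 26, 27, 34, 39]
Partition 4: pivot=34 at index 5 -> [9, 13, 23, 26, 27, 34, 39]
Partition 5: pivot=27 at index 4 -> [9, 13, 23, 26, 27, 34, 39]


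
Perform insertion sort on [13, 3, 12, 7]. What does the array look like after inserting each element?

First element 13 is already 'sorted'
Insert 3: shifted 1 elements -> [3, 13, 12, 7]
Insert 12: shifted 1 elements -> [3, 12, 13, 7]
Insert 7: shifted 2 elements -> [3, 7, 12, 13]


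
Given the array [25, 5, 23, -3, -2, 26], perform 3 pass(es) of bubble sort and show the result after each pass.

After pass 1: [5, 23, -3, -2, 25, 26] (4 swaps)
After pass 2: [5, -3, -2, 23, 25, 26] (2 swaps)
After pass 3: [-3, -2, 5, 23, 25, 26] (2 swaps)
Total swaps: 8


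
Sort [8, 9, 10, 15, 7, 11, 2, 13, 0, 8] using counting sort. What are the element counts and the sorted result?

Count array: [1, 0, 1, 0, 0, 0, 0, 1, 2, 1, 1, 1, 0, 1, 0, 1]
(count[i] = number of elements equal to i)
Cumulative count: [1, 1, 2, 2, 2, 2, 2, 3, 5, 6, 7, 8, 8, 9, 9, 10]
Sorted: [0, 2, 7, 8, 8, 9, 10, 11, 13, 15]


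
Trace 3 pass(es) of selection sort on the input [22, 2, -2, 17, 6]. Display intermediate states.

Pass 1: Select minimum -2 at index 2, swap -> [-2, 2, 22, 17, 6]
Pass 2: Select minimum 2 at index 1, swap -> [-2, 2, 22, 17, 6]
Pass 3: Select minimum 6 at index 4, swap -> [-2, 2, 6, 17, 22]


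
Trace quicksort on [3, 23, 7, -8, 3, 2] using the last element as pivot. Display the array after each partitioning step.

Partition 1: pivot=2 at index 1 -> [-8, 2, 7, 3, 3, 23]
Partition 2: pivot=23 at index 5 -> [-8, 2, 7, 3, 3, 23]
Partition 3: pivot=3 at index 3 -> [-8, 2, 3, 3, 7, 23]


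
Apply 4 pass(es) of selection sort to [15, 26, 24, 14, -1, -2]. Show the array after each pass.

Pass 1: Select minimum -2 at index 5, swap -> [-2, 26, 24, 14, -1, 15]
Pass 2: Select minimum -1 at index 4, swap -> [-2, -1, 24, 14, 26, 15]
Pass 3: Select minimum 14 at index 3, swap -> [-2, -1, 14, 24, 26, 15]
Pass 4: Select minimum 15 at index 5, swap -> [-2, -1, 14, 15, 26, 24]


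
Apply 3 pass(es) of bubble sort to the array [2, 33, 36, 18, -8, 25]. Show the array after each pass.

After pass 1: [2, 33, 18, -8, 25, 36] (3 swaps)
After pass 2: [2, 18, -8, 25, 33, 36] (3 swaps)
After pass 3: [2, -8, 18, 25, 33, 36] (1 swaps)
Total swaps: 7


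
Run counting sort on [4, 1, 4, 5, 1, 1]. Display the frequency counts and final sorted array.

Count array: [0, 3, 0, 0, 2, 1]
(count[i] = number of elements equal to i)
Cumulative count: [0, 3, 3, 3, 5, 6]
Sorted: [1, 1, 1, 4, 4, 5]


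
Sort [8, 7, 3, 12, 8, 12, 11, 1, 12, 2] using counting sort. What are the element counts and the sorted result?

Count array: [0, 1, 1, 1, 0, 0, 0, 1, 2, 0, 0, 1, 3]
(count[i] = number of elements equal to i)
Cumulative count: [0, 1, 2, 3, 3, 3, 3, 4, 6, 6, 6, 7, 10]
Sorted: [1, 2, 3, 7, 8, 8, 11, 12, 12, 12]


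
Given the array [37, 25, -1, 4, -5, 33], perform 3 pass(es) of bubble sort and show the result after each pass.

After pass 1: [25, -1, 4, -5, 33, 37] (5 swaps)
After pass 2: [-1, 4, -5, 25, 33, 37] (3 swaps)
After pass 3: [-1, -5, 4, 25, 33, 37] (1 swaps)
Total swaps: 9


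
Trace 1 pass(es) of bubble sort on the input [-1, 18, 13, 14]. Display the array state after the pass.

After pass 1: [-1, 13, 14, 18] (2 swaps)
Total swaps: 2


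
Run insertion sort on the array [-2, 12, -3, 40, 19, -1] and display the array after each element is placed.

First element -2 is already 'sorted'
Insert 12: shifted 0 elements -> [-2, 12, -3, 40, 19, -1]
Insert -3: shifted 2 elements -> [-3, -2, 12, 40, 19, -1]
Insert 40: shifted 0 elements -> [-3, -2, 12, 40, 19, -1]
Insert 19: shifted 1 elements -> [-3, -2, 12, 19, 40, -1]
Insert -1: shifted 3 elements -> [-3, -2, -1, 12, 19, 40]


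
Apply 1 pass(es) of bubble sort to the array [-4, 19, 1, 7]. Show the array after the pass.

After pass 1: [-4, 1, 7, 19] (2 swaps)
Total swaps: 2


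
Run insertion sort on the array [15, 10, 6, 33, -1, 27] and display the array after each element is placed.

First element 15 is already 'sorted'
Insert 10: shifted 1 elements -> [10, 15, 6, 33, -1, 27]
Insert 6: shifted 2 elements -> [6, 10, 15, 33, -1, 27]
Insert 33: shifted 0 elements -> [6, 10, 15, 33, -1, 27]
Insert -1: shifted 4 elements -> [-1, 6, 10, 15, 33, 27]
Insert 27: shifted 1 elements -> [-1, 6, 10, 15, 27, 33]


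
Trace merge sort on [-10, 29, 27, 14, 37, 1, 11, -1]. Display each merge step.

Divide and conquer:
  Merge [-10] + [29] -> [-10, 29]
  Merge [27] + [14] -> [14, 27]
  Merge [-10, 29] + [14, 27] -> [-10, 14, 27, 29]
  Merge [37] + [1] -> [1, 37]
  Merge [11] + [-1] -> [-1, 11]
  Merge [1, 37] + [-1, 11] -> [-1, 1, 11, 37]
  Merge [-10, 14, 27, 29] + [-1, 1, 11, 37] -> [-10, -1, 1, 11, 14, 27, 29, 37]


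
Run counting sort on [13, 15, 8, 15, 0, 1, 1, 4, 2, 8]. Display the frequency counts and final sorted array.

Count array: [1, 2, 1, 0, 1, 0, 0, 0, 2, 0, 0, 0, 0, 1, 0, 2]
(count[i] = number of elements equal to i)
Cumulative count: [1, 3, 4, 4, 5, 5, 5, 5, 7, 7, 7, 7, 7, 8, 8, 10]
Sorted: [0, 1, 1, 2, 4, 8, 8, 13, 15, 15]


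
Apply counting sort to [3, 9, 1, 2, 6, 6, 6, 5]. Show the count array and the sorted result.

Count array: [0, 1, 1, 1, 0, 1, 3, 0, 0, 1]
(count[i] = number of elements equal to i)
Cumulative count: [0, 1, 2, 3, 3, 4, 7, 7, 7, 8]
Sorted: [1, 2, 3, 5, 6, 6, 6, 9]


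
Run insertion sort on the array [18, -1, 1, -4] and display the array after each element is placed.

First element 18 is already 'sorted'
Insert -1: shifted 1 elements -> [-1, 18, 1, -4]
Insert 1: shifted 1 elements -> [-1, 1, 18, -4]
Insert -4: shifted 3 elements -> [-4, -1, 1, 18]


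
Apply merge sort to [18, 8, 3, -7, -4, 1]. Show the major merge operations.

Divide and conquer:
  Merge [8] + [3] -> [3, 8]
  Merge [18] + [3, 8] -> [3, 8, 18]
  Merge [-4] + [1] -> [-4, 1]
  Merge [-7] + [-4, 1] -> [-7, -4, 1]
  Merge [3, 8, 18] + [-7, -4, 1] -> [-7, -4, 1, 3, 8, 18]


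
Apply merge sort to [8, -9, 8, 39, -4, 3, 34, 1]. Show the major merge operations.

Divide and conquer:
  Merge [8] + [-9] -> [-9, 8]
  Merge [8] + [39] -> [8, 39]
  Merge [-9, 8] + [8, 39] -> [-9, 8, 8, 39]
  Merge [-4] + [3] -> [-4, 3]
  Merge [34] + [1] -> [1, 34]
  Merge [-4, 3] + [1, 34] -> [-4, 1, 3, 34]
  Merge [-9, 8, 8, 39] + [-4, 1, 3, 34] -> [-9, -4, 1, 3, 8, 8, 34, 39]


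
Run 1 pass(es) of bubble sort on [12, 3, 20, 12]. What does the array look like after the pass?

After pass 1: [3, 12, 12, 20] (2 swaps)
Total swaps: 2


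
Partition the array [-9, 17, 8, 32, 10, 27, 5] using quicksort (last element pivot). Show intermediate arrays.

Partition 1: pivot=5 at index 1 -> [-9, 5, 8, 32, 10, 27, 17]
Partition 2: pivot=17 at index 4 -> [-9, 5, 8, 10, 17, 27, 32]
Partition 3: pivot=10 at index 3 -> [-9, 5, 8, 10, 17, 27, 32]
Partition 4: pivot=32 at index 6 -> [-9, 5, 8, 10, 17, 27, 32]


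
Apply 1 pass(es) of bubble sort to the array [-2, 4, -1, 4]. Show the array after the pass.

After pass 1: [-2, -1, 4, 4] (1 swaps)
Total swaps: 1


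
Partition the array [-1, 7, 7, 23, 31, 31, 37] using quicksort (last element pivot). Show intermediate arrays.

Partition 1: pivot=37 at index 6 -> [-1, 7, 7, 23, 31, 31, 37]
Partition 2: pivot=31 at index 5 -> [-1, 7, 7, 23, 31, 31, 37]
Partition 3: pivot=31 at index 4 -> [-1, 7, 7, 23, 31, 31, 37]
Partition 4: pivot=23 at index 3 -> [-1, 7, 7, 23, 31, 31, 37]
Partition 5: pivot=7 at index 2 -> [-1, 7, 7, 23, 31, 31, 37]
Partition 6: pivot=7 at index 1 -> [-1, 7, 7, 23, 31, 31, 37]


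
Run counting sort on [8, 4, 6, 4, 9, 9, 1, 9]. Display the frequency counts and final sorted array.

Count array: [0, 1, 0, 0, 2, 0, 1, 0, 1, 3]
(count[i] = number of elements equal to i)
Cumulative count: [0, 1, 1, 1, 3, 3, 4, 4, 5, 8]
Sorted: [1, 4, 4, 6, 8, 9, 9, 9]


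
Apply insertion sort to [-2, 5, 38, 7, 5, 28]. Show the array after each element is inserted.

First element -2 is already 'sorted'
Insert 5: shifted 0 elements -> [-2, 5, 38, 7, 5, 28]
Insert 38: shifted 0 elements -> [-2, 5, 38, 7, 5, 28]
Insert 7: shifted 1 elements -> [-2, 5, 7, 38, 5, 28]
Insert 5: shifted 2 elements -> [-2, 5, 5, 7, 38, 28]
Insert 28: shifted 1 elements -> [-2, 5, 5, 7, 28, 38]


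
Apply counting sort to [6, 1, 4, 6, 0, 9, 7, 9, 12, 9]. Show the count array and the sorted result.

Count array: [1, 1, 0, 0, 1, 0, 2, 1, 0, 3, 0, 0, 1]
(count[i] = number of elements equal to i)
Cumulative count: [1, 2, 2, 2, 3, 3, 5, 6, 6, 9, 9, 9, 10]
Sorted: [0, 1, 4, 6, 6, 7, 9, 9, 9, 12]


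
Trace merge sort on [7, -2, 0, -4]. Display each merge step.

Divide and conquer:
  Merge [7] + [-2] -> [-2, 7]
  Merge [0] + [-4] -> [-4, 0]
  Merge [-2, 7] + [-4, 0] -> [-4, -2, 0, 7]


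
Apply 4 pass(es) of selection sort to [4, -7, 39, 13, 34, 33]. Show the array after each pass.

Pass 1: Select minimum -7 at index 1, swap -> [-7, 4, 39, 13, 34, 33]
Pass 2: Select minimum 4 at index 1, swap -> [-7, 4, 39, 13, 34, 33]
Pass 3: Select minimum 13 at index 3, swap -> [-7, 4, 13, 39, 34, 33]
Pass 4: Select minimum 33 at index 5, swap -> [-7, 4, 13, 33, 34, 39]


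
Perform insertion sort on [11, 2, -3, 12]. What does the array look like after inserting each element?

First element 11 is already 'sorted'
Insert 2: shifted 1 elements -> [2, 11, -3, 12]
Insert -3: shifted 2 elements -> [-3, 2, 11, 12]
Insert 12: shifted 0 elements -> [-3, 2, 11, 12]


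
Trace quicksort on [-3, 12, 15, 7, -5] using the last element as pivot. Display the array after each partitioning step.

Partition 1: pivot=-5 at index 0 -> [-5, 12, 15, 7, -3]
Partition 2: pivot=-3 at index 1 -> [-5, -3, 15, 7, 12]
Partition 3: pivot=12 at index 3 -> [-5, -3, 7, 12, 15]


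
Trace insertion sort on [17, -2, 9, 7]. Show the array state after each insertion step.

First element 17 is already 'sorted'
Insert -2: shifted 1 elements -> [-2, 17, 9, 7]
Insert 9: shifted 1 elements -> [-2, 9, 17, 7]
Insert 7: shifted 2 elements -> [-2, 7, 9, 17]


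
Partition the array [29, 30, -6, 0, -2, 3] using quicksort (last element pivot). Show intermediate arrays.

Partition 1: pivot=3 at index 3 -> [-6, 0, -2, 3, 29, 30]
Partition 2: pivot=-2 at index 1 -> [-6, -2, 0, 3, 29, 30]
Partition 3: pivot=30 at index 5 -> [-6, -2, 0, 3, 29, 30]


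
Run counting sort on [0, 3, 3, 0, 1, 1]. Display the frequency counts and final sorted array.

Count array: [2, 2, 0, 2]
(count[i] = number of elements equal to i)
Cumulative count: [2, 4, 4, 6]
Sorted: [0, 0, 1, 1, 3, 3]


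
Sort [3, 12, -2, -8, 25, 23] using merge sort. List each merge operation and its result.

Divide and conquer:
  Merge [12] + [-2] -> [-2, 12]
  Merge [3] + [-2, 12] -> [-2, 3, 12]
  Merge [25] + [23] -> [23, 25]
  Merge [-8] + [23, 25] -> [-8, 23, 25]
  Merge [-2, 3, 12] + [-8, 23, 25] -> [-8, -2, 3, 12, 23, 25]


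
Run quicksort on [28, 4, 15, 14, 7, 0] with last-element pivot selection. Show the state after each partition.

Partition 1: pivot=0 at index 0 -> [0, 4, 15, 14, 7, 28]
Partition 2: pivot=28 at index 5 -> [0, 4, 15, 14, 7, 28]
Partition 3: pivot=7 at index 2 -> [0, 4, 7, 14, 15, 28]
Partition 4: pivot=15 at index 4 -> [0, 4, 7, 14, 15, 28]


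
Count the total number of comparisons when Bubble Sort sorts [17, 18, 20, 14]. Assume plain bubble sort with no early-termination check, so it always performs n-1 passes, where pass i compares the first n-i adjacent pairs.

Pass 1: compare adjacent pairs (0,1)..(2,3) = 3 comparison(s), 1 swap(s) -> [17, 18, 14, 20]
Pass 2: compare adjacent pairs (0,1)..(1,2) = 2 comparison(s), 1 swap(s) -> [17, 14, 18, 20]
Pass 3: compare adjacent pairs (0,1)..(0,1) = 1 comparison(s), 1 swap(s) -> [14, 17, 18, 20]
Total comparisons: 3 + 2 + 1 = 6


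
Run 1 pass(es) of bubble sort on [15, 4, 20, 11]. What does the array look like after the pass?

After pass 1: [4, 15, 11, 20] (2 swaps)
Total swaps: 2


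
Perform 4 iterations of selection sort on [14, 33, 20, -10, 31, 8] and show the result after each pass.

Pass 1: Select minimum -10 at index 3, swap -> [-10, 33, 20, 14, 31, 8]
Pass 2: Select minimum 8 at index 5, swap -> [-10, 8, 20, 14, 31, 33]
Pass 3: Select minimum 14 at index 3, swap -> [-10, 8, 14, 20, 31, 33]
Pass 4: Select minimum 20 at index 3, swap -> [-10, 8, 14, 20, 31, 33]


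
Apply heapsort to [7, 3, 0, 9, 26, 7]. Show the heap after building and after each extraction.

Build heap: [26, 9, 7, 7, 3, 0]
Extract 26: [9, 7, 7, 0, 3, 26]
Extract 9: [7, 3, 7, 0, 9, 26]
Extract 7: [7, 3, 0, 7, 9, 26]
Extract 7: [3, 0, 7, 7, 9, 26]
Extract 3: [0, 3, 7, 7, 9, 26]


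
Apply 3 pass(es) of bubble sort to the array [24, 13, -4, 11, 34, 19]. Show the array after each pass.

After pass 1: [13, -4, 11, 24, 19, 34] (4 swaps)
After pass 2: [-4, 11, 13, 19, 24, 34] (3 swaps)
After pass 3: [-4, 11, 13, 19, 24, 34] (0 swaps)
Total swaps: 7


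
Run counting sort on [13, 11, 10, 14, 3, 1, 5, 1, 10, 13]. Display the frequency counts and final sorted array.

Count array: [0, 2, 0, 1, 0, 1, 0, 0, 0, 0, 2, 1, 0, 2, 1]
(count[i] = number of elements equal to i)
Cumulative count: [0, 2, 2, 3, 3, 4, 4, 4, 4, 4, 6, 7, 7, 9, 10]
Sorted: [1, 1, 3, 5, 10, 10, 11, 13, 13, 14]


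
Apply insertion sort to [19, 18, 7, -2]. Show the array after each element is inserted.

First element 19 is already 'sorted'
Insert 18: shifted 1 elements -> [18, 19, 7, -2]
Insert 7: shifted 2 elements -> [7, 18, 19, -2]
Insert -2: shifted 3 elements -> [-2, 7, 18, 19]


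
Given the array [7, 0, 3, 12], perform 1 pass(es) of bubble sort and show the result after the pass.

After pass 1: [0, 3, 7, 12] (2 swaps)
Total swaps: 2


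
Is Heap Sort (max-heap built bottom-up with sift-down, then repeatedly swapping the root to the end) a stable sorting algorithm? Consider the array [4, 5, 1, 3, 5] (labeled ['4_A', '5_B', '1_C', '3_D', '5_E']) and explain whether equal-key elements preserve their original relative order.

Trace Heap Sort on the labeled array (the key is the number; the letter only tracks identity):
  Build max-heap: [5_B, 5_E, 1_C, 3_D, 4_A]
  Swap root 5_B to index 4, re-heapify first 4 -> [5_E, 4_A, 1_C, 3_D, 5_B]
  Swap root 5_E to index 3, re-heapify first 3 -> [4_A, 3_D, 1_C, 5_E, 5_B]
  Swap root 4_A to index 2, re-heapify first 2 -> [3_D, 1_C, 4_A, 5_E, 5_B]
  Swap root 3_D to index 1, re-heapify first 1 -> [1_C, 3_D, 4_A, 5_E, 5_B]
Final order: [1_C, 3_D, 4_A, 5_E, 5_B]
Equal keys:
  value 5: originally 5_B, 5_E; after sorting 5_E, 5_B -> order changed
Equal keys were reordered, so Heap Sort is not stable: heap construction and root-to-end swaps move elements without regard to the original order of equal keys. (One such input is enough; an unstable sort may happen to preserve order on other inputs, but it gives no guarantee.)
Answer: Not stable


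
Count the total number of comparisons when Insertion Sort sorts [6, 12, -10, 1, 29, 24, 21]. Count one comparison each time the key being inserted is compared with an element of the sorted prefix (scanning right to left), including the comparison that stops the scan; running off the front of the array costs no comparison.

Insert 12: 6 <= 12 (stop) = 1 comparison(s) -> [6, 12, -10, 1, 29, 24, 21]
Insert -10: 12 > -10 (shift), 6 > -10 (shift), reached front = 2 comparison(s) -> [-10, 6, 12, 1, 29, 24, 21]
Insert 1: 12 > 1 (shift), 6 > 1 (shift), -10 <= 1 (stop) = 3 comparison(s) -> [-10, 1, 6, 12, 29, 24, 21]
Insert 29: 12 <= 29 (stop) = 1 comparison(s) -> [-10, 1, 6, 12, 29, 24, 21]
Insert 24: 29 > 24 (shift), 12 <= 24 (stop) = 2 comparison(s) -> [-10, 1, 6, 12, 24, 29, 21]
Insert 21: 29 > 21 (shift), 24 > 21 (shift), 12 <= 21 (stop) = 3 comparison(s) -> [-10, 1, 6, 12, 21, 24, 29]
Total comparisons: 1 + 2 + 3 + 1 + 2 + 3 = 12


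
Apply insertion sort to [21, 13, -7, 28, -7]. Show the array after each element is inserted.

First element 21 is already 'sorted'
Insert 13: shifted 1 elements -> [13, 21, -7, 28, -7]
Insert -7: shifted 2 elements -> [-7, 13, 21, 28, -7]
Insert 28: shifted 0 elements -> [-7, 13, 21, 28, -7]
Insert -7: shifted 3 elements -> [-7, -7, 13, 21, 28]


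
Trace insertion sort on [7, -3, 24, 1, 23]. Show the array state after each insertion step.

First element 7 is already 'sorted'
Insert -3: shifted 1 elements -> [-3, 7, 24, 1, 23]
Insert 24: shifted 0 elements -> [-3, 7, 24, 1, 23]
Insert 1: shifted 2 elements -> [-3, 1, 7, 24, 23]
Insert 23: shifted 1 elements -> [-3, 1, 7, 23, 24]


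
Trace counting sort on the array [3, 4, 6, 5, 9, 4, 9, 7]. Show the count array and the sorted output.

Count array: [0, 0, 0, 1, 2, 1, 1, 1, 0, 2]
(count[i] = number of elements equal to i)
Cumulative count: [0, 0, 0, 1, 3, 4, 5, 6, 6, 8]
Sorted: [3, 4, 4, 5, 6, 7, 9, 9]


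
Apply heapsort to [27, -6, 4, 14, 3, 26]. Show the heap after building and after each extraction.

Build heap: [27, 14, 26, -6, 3, 4]
Extract 27: [26, 14, 4, -6, 3, 27]
Extract 26: [14, 3, 4, -6, 26, 27]
Extract 14: [4, 3, -6, 14, 26, 27]
Extract 4: [3, -6, 4, 14, 26, 27]
Extract 3: [-6, 3, 4, 14, 26, 27]


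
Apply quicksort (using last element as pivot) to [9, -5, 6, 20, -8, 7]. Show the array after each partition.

Partition 1: pivot=7 at index 3 -> [-5, 6, -8, 7, 9, 20]
Partition 2: pivot=-8 at index 0 -> [-8, 6, -5, 7, 9, 20]
Partition 3: pivot=-5 at index 1 -> [-8, -5, 6, 7, 9, 20]
Partition 4: pivot=20 at index 5 -> [-8, -5, 6, 7, 9, 20]


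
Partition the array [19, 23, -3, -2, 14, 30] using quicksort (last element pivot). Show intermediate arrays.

Partition 1: pivot=30 at index 5 -> [19, 23, -3, -2, 14, 30]
Partition 2: pivot=14 at index 2 -> [-3, -2, 14, 23, 19, 30]
Partition 3: pivot=-2 at index 1 -> [-3, -2, 14, 23, 19, 30]
Partition 4: pivot=19 at index 3 -> [-3, -2, 14, 19, 23, 30]


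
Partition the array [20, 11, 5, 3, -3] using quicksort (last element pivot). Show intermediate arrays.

Partition 1: pivot=-3 at index 0 -> [-3, 11, 5, 3, 20]
Partition 2: pivot=20 at index 4 -> [-3, 11, 5, 3, 20]
Partition 3: pivot=3 at index 1 -> [-3, 3, 5, 11, 20]
Partition 4: pivot=11 at index 3 -> [-3, 3, 5, 11, 20]


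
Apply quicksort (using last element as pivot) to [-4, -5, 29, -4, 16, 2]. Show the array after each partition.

Partition 1: pivot=2 at index 3 -> [-4, -5, -4, 2, 16, 29]
Partition 2: pivot=-4 at index 2 -> [-4, -5, -4, 2, 16, 29]
Partition 3: pivot=-5 at index 0 -> [-5, -4, -4, 2, 16, 29]
Partition 4: pivot=29 at index 5 -> [-5, -4, -4, 2, 16, 29]


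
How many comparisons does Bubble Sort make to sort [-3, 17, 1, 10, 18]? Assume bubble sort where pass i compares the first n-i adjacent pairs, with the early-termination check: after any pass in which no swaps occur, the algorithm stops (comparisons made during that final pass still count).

Pass 1: compare adjacent pairs (0,1)..(3,4) = 4 comparison(s), 2 swap(s) -> [-3, 1, 10, 17, 18]
Pass 2: compare adjacent pairs (0,1)..(2,3) = 3 comparison(s), 0 swap(s) -> [-3, 1, 10, 17, 18]
No swaps in this pass, so bubble sort stops here.
Total comparisons: 4 + 3 = 7


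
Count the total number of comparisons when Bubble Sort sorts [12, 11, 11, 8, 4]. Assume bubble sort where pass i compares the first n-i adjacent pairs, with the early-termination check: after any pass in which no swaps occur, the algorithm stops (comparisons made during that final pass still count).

Pass 1: compare adjacent pairs (0,1)..(3,4) = 4 comparison(s), 4 swap(s) -> [11, 11, 8, 4, 12]
Pass 2: compare adjacent pairs (0,1)..(2,3) = 3 comparison(s), 2 swap(s) -> [11, 8, 4, 11, 12]
Pass 3: compare adjacent pairs (0,1)..(1,2) = 2 comparison(s), 2 swap(s) -> [8, 4, 11, 11, 12]
Pass 4: compare adjacent pairs (0,1)..(0,1) = 1 comparison(s), 1 swap(s) -> [4, 8, 11, 11, 12]
Every pass made at least one swap, so all n-1 passes run.
Total comparisons: 4 + 3 + 2 + 1 = 10


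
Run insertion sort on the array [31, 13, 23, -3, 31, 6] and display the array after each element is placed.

First element 31 is already 'sorted'
Insert 13: shifted 1 elements -> [13, 31, 23, -3, 31, 6]
Insert 23: shifted 1 elements -> [13, 23, 31, -3, 31, 6]
Insert -3: shifted 3 elements -> [-3, 13, 23, 31, 31, 6]
Insert 31: shifted 0 elements -> [-3, 13, 23, 31, 31, 6]
Insert 6: shifted 4 elements -> [-3, 6, 13, 23, 31, 31]


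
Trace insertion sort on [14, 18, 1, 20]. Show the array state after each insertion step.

First element 14 is already 'sorted'
Insert 18: shifted 0 elements -> [14, 18, 1, 20]
Insert 1: shifted 2 elements -> [1, 14, 18, 20]
Insert 20: shifted 0 elements -> [1, 14, 18, 20]


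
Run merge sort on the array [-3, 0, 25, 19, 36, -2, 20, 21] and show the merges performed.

Divide and conquer:
  Merge [-3] + [0] -> [-3, 0]
  Merge [25] + [19] -> [19, 25]
  Merge [-3, 0] + [19, 25] -> [-3, 0, 19, 25]
  Merge [36] + [-2] -> [-2, 36]
  Merge [20] + [21] -> [20, 21]
  Merge [-2, 36] + [20, 21] -> [-2, 20, 21, 36]
  Merge [-3, 0, 19, 25] + [-2, 20, 21, 36] -> [-3, -2, 0, 19, 20, 21, 25, 36]


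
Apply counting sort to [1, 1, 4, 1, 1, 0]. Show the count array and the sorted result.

Count array: [1, 4, 0, 0, 1]
(count[i] = number of elements equal to i)
Cumulative count: [1, 5, 5, 5, 6]
Sorted: [0, 1, 1, 1, 1, 4]


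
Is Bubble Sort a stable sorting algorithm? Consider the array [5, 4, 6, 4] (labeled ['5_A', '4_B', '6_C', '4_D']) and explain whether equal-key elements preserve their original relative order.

Trace Bubble Sort on the labeled array (the key is the number; the letter only tracks identity):
  After pass 1: [4_B, 5_A, 4_D, 6_C]
  After pass 2: [4_B, 4_D, 5_A, 6_C]
  After pass 3: [4_B, 4_D, 5_A, 6_C] (no swaps, done)
Final order: [4_B, 4_D, 5_A, 6_C]
Equal keys:
  value 4: originally 4_B, 4_D; after sorting 4_B, 4_D -> order preserved
All equal keys kept their original relative order. Bubble Sort is stable: it only swaps adjacent elements when the left one is strictly greater, so equal keys never move past each other.
Answer: Stable


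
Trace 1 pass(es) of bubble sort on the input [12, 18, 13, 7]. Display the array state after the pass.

After pass 1: [12, 13, 7, 18] (2 swaps)
Total swaps: 2


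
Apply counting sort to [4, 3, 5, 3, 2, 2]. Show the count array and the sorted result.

Count array: [0, 0, 2, 2, 1, 1]
(count[i] = number of elements equal to i)
Cumulative count: [0, 0, 2, 4, 5, 6]
Sorted: [2, 2, 3, 3, 4, 5]


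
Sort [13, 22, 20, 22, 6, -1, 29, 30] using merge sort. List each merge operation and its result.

Divide and conquer:
  Merge [13] + [22] -> [13, 22]
  Merge [20] + [22] -> [20, 22]
  Merge [13, 22] + [20, 22] -> [13, 20, 22, 22]
  Merge [6] + [-1] -> [-1, 6]
  Merge [29] + [30] -> [29, 30]
  Merge [-1, 6] + [29, 30] -> [-1, 6, 29, 30]
  Merge [13, 20, 22, 22] + [-1, 6, 29, 30] -> [-1, 6, 13, 20, 22, 22, 29, 30]


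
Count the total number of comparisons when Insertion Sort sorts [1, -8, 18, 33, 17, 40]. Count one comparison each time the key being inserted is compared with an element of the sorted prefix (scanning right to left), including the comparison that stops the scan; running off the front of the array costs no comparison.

Insert -8: 1 > -8 (shift), reached front = 1 comparison(s) -> [-8, 1, 18, 33, 17, 40]
Insert 18: 1 <= 18 (stop) = 1 comparison(s) -> [-8, 1, 18, 33, 17, 40]
Insert 33: 18 <= 33 (stop) = 1 comparison(s) -> [-8, 1, 18, 33, 17, 40]
Insert 17: 33 > 17 (shift), 18 > 17 (shift), 1 <= 17 (stop) = 3 comparison(s) -> [-8, 1, 17, 18, 33, 40]
Insert 40: 33 <= 40 (stop) = 1 comparison(s) -> [-8, 1, 17, 18, 33, 40]
Total comparisons: 1 + 1 + 1 + 3 + 1 = 7


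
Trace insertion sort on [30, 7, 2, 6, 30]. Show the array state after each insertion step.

First element 30 is already 'sorted'
Insert 7: shifted 1 elements -> [7, 30, 2, 6, 30]
Insert 2: shifted 2 elements -> [2, 7, 30, 6, 30]
Insert 6: shifted 2 elements -> [2, 6, 7, 30, 30]
Insert 30: shifted 0 elements -> [2, 6, 7, 30, 30]


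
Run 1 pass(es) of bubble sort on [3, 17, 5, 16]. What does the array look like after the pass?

After pass 1: [3, 5, 16, 17] (2 swaps)
Total swaps: 2


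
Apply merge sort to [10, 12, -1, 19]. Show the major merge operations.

Divide and conquer:
  Merge [10] + [12] -> [10, 12]
  Merge [-1] + [19] -> [-1, 19]
  Merge [10, 12] + [-1, 19] -> [-1, 10, 12, 19]


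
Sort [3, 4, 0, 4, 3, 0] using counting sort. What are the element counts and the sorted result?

Count array: [2, 0, 0, 2, 2]
(count[i] = number of elements equal to i)
Cumulative count: [2, 2, 2, 4, 6]
Sorted: [0, 0, 3, 3, 4, 4]


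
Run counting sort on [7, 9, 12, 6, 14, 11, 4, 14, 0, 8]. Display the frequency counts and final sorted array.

Count array: [1, 0, 0, 0, 1, 0, 1, 1, 1, 1, 0, 1, 1, 0, 2]
(count[i] = number of elements equal to i)
Cumulative count: [1, 1, 1, 1, 2, 2, 3, 4, 5, 6, 6, 7, 8, 8, 10]
Sorted: [0, 4, 6, 7, 8, 9, 11, 12, 14, 14]


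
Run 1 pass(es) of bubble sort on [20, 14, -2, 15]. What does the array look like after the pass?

After pass 1: [14, -2, 15, 20] (3 swaps)
Total swaps: 3


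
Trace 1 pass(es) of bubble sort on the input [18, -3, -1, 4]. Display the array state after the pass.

After pass 1: [-3, -1, 4, 18] (3 swaps)
Total swaps: 3


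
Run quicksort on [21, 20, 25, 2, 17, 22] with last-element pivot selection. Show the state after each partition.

Partition 1: pivot=22 at index 4 -> [21, 20, 2, 17, 22, 25]
Partition 2: pivot=17 at index 1 -> [2, 17, 21, 20, 22, 25]
Partition 3: pivot=20 at index 2 -> [2, 17, 20, 21, 22, 25]


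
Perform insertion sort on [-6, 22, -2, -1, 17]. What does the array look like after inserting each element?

First element -6 is already 'sorted'
Insert 22: shifted 0 elements -> [-6, 22, -2, -1, 17]
Insert -2: shifted 1 elements -> [-6, -2, 22, -1, 17]
Insert -1: shifted 1 elements -> [-6, -2, -1, 22, 17]
Insert 17: shifted 1 elements -> [-6, -2, -1, 17, 22]


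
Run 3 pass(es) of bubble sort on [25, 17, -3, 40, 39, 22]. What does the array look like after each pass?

After pass 1: [17, -3, 25, 39, 22, 40] (4 swaps)
After pass 2: [-3, 17, 25, 22, 39, 40] (2 swaps)
After pass 3: [-3, 17, 22, 25, 39, 40] (1 swaps)
Total swaps: 7


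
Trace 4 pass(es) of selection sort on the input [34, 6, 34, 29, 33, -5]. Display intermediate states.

Pass 1: Select minimum -5 at index 5, swap -> [-5, 6, 34, 29, 33, 34]
Pass 2: Select minimum 6 at index 1, swap -> [-5, 6, 34, 29, 33, 34]
Pass 3: Select minimum 29 at index 3, swap -> [-5, 6, 29, 34, 33, 34]
Pass 4: Select minimum 33 at index 4, swap -> [-5, 6, 29, 33, 34, 34]


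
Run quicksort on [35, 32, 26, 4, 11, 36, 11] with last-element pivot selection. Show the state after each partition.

Partition 1: pivot=11 at index 2 -> [4, 11, 11, 35, 32, 36, 26]
Partition 2: pivot=11 at index 1 -> [4, 11, 11, 35, 32, 36, 26]
Partition 3: pivot=26 at index 3 -> [4, 11, 11, 26, 32, 36, 35]
Partition 4: pivot=35 at index 5 -> [4, 11, 11, 26, 32, 35, 36]


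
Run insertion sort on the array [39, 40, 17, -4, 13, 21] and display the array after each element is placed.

First element 39 is already 'sorted'
Insert 40: shifted 0 elements -> [39, 40, 17, -4, 13, 21]
Insert 17: shifted 2 elements -> [17, 39, 40, -4, 13, 21]
Insert -4: shifted 3 elements -> [-4, 17, 39, 40, 13, 21]
Insert 13: shifted 3 elements -> [-4, 13, 17, 39, 40, 21]
Insert 21: shifted 2 elements -> [-4, 13, 17, 21, 39, 40]


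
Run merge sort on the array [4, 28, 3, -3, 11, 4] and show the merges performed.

Divide and conquer:
  Merge [28] + [3] -> [3, 28]
  Merge [4] + [3, 28] -> [3, 4, 28]
  Merge [11] + [4] -> [4, 11]
  Merge [-3] + [4, 11] -> [-3, 4, 11]
  Merge [3, 4, 28] + [-3, 4, 11] -> [-3, 3, 4, 4, 11, 28]


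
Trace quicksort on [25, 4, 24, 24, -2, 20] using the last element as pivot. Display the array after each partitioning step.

Partition 1: pivot=20 at index 2 -> [4, -2, 20, 24, 25, 24]
Partition 2: pivot=-2 at index 0 -> [-2, 4, 20, 24, 25, 24]
Partition 3: pivot=24 at index 4 -> [-2, 4, 20, 24, 24, 25]


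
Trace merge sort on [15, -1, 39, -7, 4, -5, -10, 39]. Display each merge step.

Divide and conquer:
  Merge [15] + [-1] -> [-1, 15]
  Merge [39] + [-7] -> [-7, 39]
  Merge [-1, 15] + [-7, 39] -> [-7, -1, 15, 39]
  Merge [4] + [-5] -> [-5, 4]
  Merge [-10] + [39] -> [-10, 39]
  Merge [-5, 4] + [-10, 39] -> [-10, -5, 4, 39]
  Merge [-7, -1, 15, 39] + [-10, -5, 4, 39] -> [-10, -7, -5, -1, 4, 15, 39, 39]


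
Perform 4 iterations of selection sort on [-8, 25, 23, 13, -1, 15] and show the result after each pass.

Pass 1: Select minimum -8 at index 0, swap -> [-8, 25, 23, 13, -1, 15]
Pass 2: Select minimum -1 at index 4, swap -> [-8, -1, 23, 13, 25, 15]
Pass 3: Select minimum 13 at index 3, swap -> [-8, -1, 13, 23, 25, 15]
Pass 4: Select minimum 15 at index 5, swap -> [-8, -1, 13, 15, 25, 23]


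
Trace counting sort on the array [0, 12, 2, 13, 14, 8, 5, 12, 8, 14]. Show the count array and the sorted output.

Count array: [1, 0, 1, 0, 0, 1, 0, 0, 2, 0, 0, 0, 2, 1, 2]
(count[i] = number of elements equal to i)
Cumulative count: [1, 1, 2, 2, 2, 3, 3, 3, 5, 5, 5, 5, 7, 8, 10]
Sorted: [0, 2, 5, 8, 8, 12, 12, 13, 14, 14]


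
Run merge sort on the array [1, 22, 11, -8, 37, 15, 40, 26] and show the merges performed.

Divide and conquer:
  Merge [1] + [22] -> [1, 22]
  Merge [11] + [-8] -> [-8, 11]
  Merge [1, 22] + [-8, 11] -> [-8, 1, 11, 22]
  Merge [37] + [15] -> [15, 37]
  Merge [40] + [26] -> [26, 40]
  Merge [15, 37] + [26, 40] -> [15, 26, 37, 40]
  Merge [-8, 1, 11, 22] + [15, 26, 37, 40] -> [-8, 1, 11, 15, 22, 26, 37, 40]


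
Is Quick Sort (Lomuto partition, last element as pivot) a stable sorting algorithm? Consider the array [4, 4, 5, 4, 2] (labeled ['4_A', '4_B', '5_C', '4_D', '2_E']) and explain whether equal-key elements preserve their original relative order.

Trace Quick Sort on the labeled array (the key is the number; the letter only tracks identity):
  Partition indices 0..4 around pivot 2_E -> [2_E, 4_B, 5_C, 4_D, 4_A]
  Partition indices 1..4 around pivot 4_A -> [2_E, 4_B, 4_D, 4_A, 5_C]
  Partition indices 1..2 around pivot 4_D -> [2_E, 4_B, 4_D, 4_A, 5_C]
Final order: [2_E, 4_B, 4_D, 4_A, 5_C]
Equal keys:
  value 4: originally 4_A, 4_B, 4_D; after sorting 4_B, 4_D, 4_A -> order changed
Equal keys were reordered, so Quick Sort is not stable: partition swaps elements across long distances and can reorder equal keys. (One such input is enough; an unstable sort may happen to preserve order on other inputs, but it gives no guarantee.)
Answer: Not stable


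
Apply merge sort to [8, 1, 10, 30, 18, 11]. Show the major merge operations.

Divide and conquer:
  Merge [1] + [10] -> [1, 10]
  Merge [8] + [1, 10] -> [1, 8, 10]
  Merge [18] + [11] -> [11, 18]
  Merge [30] + [11, 18] -> [11, 18, 30]
  Merge [1, 8, 10] + [11, 18, 30] -> [1, 8, 10, 11, 18, 30]


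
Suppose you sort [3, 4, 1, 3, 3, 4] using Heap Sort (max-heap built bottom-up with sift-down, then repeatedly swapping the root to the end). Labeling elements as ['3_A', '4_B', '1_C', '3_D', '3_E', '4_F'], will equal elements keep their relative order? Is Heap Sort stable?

Trace Heap Sort on the labeled array (the key is the number; the letter only tracks identity):
  Build max-heap: [4_B, 3_A, 4_F, 3_D, 3_E, 1_C]
  Swap root 4_B to index 5, re-heapify first 5 -> [4_F, 3_A, 1_C, 3_D, 3_E, 4_B]
  Swap root 4_F to index 4, re-heapify first 4 -> [3_E, 3_A, 1_C, 3_D, 4_F, 4_B]
  Swap root 3_E to index 3, re-heapify first 3 -> [3_D, 3_A, 1_C, 3_E, 4_F, 4_B]
  Swap root 3_D to index 2, re-heapify first 2 -> [3_A, 1_C, 3_D, 3_E, 4_F, 4_B]
  Swap root 3_A to index 1, re-heapify first 1 -> [1_C, 3_A, 3_D, 3_E, 4_F, 4_B]
Final order: [1_C, 3_A, 3_D, 3_E, 4_F, 4_B]
Equal keys:
  value 3: originally 3_A, 3_D, 3_E; after sorting 3_A, 3_D, 3_E -> order preserved
  value 4: originally 4_B, 4_F; after sorting 4_F, 4_B -> order changed
Equal keys were reordered, so Heap Sort is not stable: heap construction and root-to-end swaps move elements without regard to the original order of equal keys. (One such input is enough; an unstable sort may happen to preserve order on other inputs, but it gives no guarantee.)
Answer: Not stable


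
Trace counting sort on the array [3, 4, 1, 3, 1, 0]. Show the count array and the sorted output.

Count array: [1, 2, 0, 2, 1]
(count[i] = number of elements equal to i)
Cumulative count: [1, 3, 3, 5, 6]
Sorted: [0, 1, 1, 3, 3, 4]


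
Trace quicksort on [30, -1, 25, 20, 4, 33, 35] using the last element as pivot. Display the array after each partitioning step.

Partition 1: pivot=35 at index 6 -> [30, -1, 25, 20, 4, 33, 35]
Partition 2: pivot=33 at index 5 -> [30, -1, 25, 20, 4, 33, 35]
Partition 3: pivot=4 at index 1 -> [-1, 4, 25, 20, 30, 33, 35]
Partition 4: pivot=30 at index 4 -> [-1, 4, 25, 20, 30, 33, 35]
Partition 5: pivot=20 at index 2 -> [-1, 4, 20, 25, 30, 33, 35]


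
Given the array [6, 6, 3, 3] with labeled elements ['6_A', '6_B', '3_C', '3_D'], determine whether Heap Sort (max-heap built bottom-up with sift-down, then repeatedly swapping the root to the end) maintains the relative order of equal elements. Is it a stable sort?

Trace Heap Sort on the labeled array (the key is the number; the letter only tracks identity):
  Build max-heap: [6_A, 6_B, 3_C, 3_D]
  Swap root 6_A to index 3, re-heapify first 3 -> [6_B, 3_D, 3_C, 6_A]
  Swap root 6_B to index 2, re-heapify first 2 -> [3_C, 3_D, 6_B, 6_A]
  Swap root 3_C to index 1, re-heapify first 1 -> [3_D, 3_C, 6_B, 6_A]
Final order: [3_D, 3_C, 6_B, 6_A]
Equal keys:
  value 3: originally 3_C, 3_D; after sorting 3_D, 3_C -> order changed
  value 6: originally 6_A, 6_B; after sorting 6_B, 6_A -> order changed
Equal keys were reordered, so Heap Sort is not stable: heap construction and root-to-end swaps move elements without regard to the original order of equal keys. (One such input is enough; an unstable sort may happen to preserve order on other inputs, but it gives no guarantee.)
Answer: Not stable


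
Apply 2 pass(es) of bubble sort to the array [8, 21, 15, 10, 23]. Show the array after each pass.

After pass 1: [8, 15, 10, 21, 23] (2 swaps)
After pass 2: [8, 10, 15, 21, 23] (1 swaps)
Total swaps: 3
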